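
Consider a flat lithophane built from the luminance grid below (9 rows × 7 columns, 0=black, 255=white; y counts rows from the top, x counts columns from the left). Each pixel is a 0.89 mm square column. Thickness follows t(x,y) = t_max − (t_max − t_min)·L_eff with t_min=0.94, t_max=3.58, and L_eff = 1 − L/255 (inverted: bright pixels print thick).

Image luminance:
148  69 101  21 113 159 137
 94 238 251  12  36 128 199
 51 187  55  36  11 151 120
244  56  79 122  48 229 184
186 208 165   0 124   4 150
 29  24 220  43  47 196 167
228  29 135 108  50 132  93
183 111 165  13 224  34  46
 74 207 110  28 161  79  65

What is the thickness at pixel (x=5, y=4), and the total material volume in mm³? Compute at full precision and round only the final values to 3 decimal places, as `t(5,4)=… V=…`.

span = t_max - t_min = 3.58 - 0.94 = 2.640
L(5,4) = 4, L_eff = 1 - 4/255 = 0.984314 (inverted)
t(5,4) = 3.58 - 2.640·0.984314 = 0.981
Σt over all 9·7 pixels = 564833/4250 ≈ 132.9018824
V = pitch²·Σt = 0.89²·564833/4250 = 105.272

t(5,4)=0.981 V=105.272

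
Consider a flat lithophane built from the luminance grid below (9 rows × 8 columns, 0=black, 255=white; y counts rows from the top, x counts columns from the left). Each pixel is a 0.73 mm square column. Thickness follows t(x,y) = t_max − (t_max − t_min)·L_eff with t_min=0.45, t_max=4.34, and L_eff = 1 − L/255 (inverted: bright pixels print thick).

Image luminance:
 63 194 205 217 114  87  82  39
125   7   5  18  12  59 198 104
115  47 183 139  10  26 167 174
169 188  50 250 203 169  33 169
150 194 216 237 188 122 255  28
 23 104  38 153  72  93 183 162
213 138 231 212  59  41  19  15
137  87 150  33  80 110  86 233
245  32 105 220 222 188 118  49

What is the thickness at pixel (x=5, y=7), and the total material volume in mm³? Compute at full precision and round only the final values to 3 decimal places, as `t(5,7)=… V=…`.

span = t_max - t_min = 4.34 - 0.45 = 3.890
L(5,7) = 110, L_eff = 1 - 110/255 = 0.568627 (inverted)
t(5,7) = 4.34 - 3.890·0.568627 = 2.128
Σt over all 9·8 pixels = 712253/4250 ≈ 167.5889412
V = pitch²·Σt = 0.73²·712253/4250 = 89.308

t(5,7)=2.128 V=89.308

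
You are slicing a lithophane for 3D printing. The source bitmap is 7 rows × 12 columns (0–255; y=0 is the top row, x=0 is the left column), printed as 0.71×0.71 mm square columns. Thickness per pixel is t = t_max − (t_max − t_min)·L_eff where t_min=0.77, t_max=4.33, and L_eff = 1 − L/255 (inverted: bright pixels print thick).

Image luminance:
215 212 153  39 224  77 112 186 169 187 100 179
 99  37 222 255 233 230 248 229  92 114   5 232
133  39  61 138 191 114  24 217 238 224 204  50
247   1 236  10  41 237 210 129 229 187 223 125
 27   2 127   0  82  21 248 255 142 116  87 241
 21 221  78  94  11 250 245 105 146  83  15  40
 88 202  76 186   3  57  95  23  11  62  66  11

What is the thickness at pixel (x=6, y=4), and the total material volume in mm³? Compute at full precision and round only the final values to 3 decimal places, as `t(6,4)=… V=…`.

span = t_max - t_min = 4.33 - 0.77 = 3.560
L(6,4) = 248, L_eff = 1 - 248/255 = 0.027451 (inverted)
t(6,4) = 4.33 - 3.560·0.027451 = 4.232
Σt over all 7·12 pixels = 1381901/6375 ≈ 216.7687843
V = pitch²·Σt = 0.71²·1381901/6375 = 109.273

t(6,4)=4.232 V=109.273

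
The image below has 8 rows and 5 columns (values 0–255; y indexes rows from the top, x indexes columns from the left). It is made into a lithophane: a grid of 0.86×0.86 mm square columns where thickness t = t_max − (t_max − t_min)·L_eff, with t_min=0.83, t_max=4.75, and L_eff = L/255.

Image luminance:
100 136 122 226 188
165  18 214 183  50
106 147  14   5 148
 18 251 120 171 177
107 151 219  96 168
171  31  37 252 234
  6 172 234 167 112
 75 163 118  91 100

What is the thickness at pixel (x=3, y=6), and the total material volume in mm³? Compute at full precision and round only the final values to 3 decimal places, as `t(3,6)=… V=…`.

t(3,6)=2.183 V=80.686

span = t_max - t_min = 4.75 - 0.83 = 3.920
L(3,6) = 167, L_eff = 167/255 = 0.654902
t(3,6) = 4.75 - 3.920·0.654902 = 2.183
Σt over all 8·5 pixels = 695476/6375 ≈ 109.0942745
V = pitch²·Σt = 0.86²·695476/6375 = 80.686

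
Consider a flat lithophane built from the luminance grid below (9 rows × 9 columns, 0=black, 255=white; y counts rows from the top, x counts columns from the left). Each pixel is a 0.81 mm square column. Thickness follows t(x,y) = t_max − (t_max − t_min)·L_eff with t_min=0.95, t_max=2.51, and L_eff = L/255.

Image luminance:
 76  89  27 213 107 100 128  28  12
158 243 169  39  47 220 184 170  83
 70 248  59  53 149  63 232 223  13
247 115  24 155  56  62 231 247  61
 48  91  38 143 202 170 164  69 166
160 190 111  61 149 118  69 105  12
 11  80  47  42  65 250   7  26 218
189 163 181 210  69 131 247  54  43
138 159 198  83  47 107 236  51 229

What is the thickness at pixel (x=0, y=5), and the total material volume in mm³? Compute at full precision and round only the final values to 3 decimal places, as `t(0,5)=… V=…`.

t(0,5)=1.531 V=94.265

span = t_max - t_min = 2.51 - 0.95 = 1.560
L(0,5) = 160, L_eff = 160/255 = 0.627451
t(0,5) = 2.51 - 1.560·0.627451 = 1.531
Σt over all 9·9 pixels = 1221239/8500 ≈ 143.6751765
V = pitch²·Σt = 0.81²·1221239/8500 = 94.265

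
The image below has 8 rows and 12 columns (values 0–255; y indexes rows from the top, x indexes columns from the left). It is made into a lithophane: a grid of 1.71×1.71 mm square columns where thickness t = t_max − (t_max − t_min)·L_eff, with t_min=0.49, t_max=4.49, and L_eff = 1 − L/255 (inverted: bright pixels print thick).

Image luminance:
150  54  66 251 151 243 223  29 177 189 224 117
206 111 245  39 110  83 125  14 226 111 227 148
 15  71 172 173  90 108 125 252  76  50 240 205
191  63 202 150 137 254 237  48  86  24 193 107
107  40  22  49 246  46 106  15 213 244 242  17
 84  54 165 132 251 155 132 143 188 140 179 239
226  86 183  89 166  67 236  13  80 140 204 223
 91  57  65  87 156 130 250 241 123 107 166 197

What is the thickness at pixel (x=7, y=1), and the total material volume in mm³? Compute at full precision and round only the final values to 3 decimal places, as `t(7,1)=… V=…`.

span = t_max - t_min = 4.49 - 0.49 = 4.000
L(7,1) = 14, L_eff = 1 - 14/255 = 0.945098 (inverted)
t(7,1) = 4.49 - 4.000·0.945098 = 0.710
Σt over all 8·12 pixels = 109192/425 ≈ 256.9223529
V = pitch²·Σt = 1.71²·109192/425 = 751.267

t(7,1)=0.710 V=751.267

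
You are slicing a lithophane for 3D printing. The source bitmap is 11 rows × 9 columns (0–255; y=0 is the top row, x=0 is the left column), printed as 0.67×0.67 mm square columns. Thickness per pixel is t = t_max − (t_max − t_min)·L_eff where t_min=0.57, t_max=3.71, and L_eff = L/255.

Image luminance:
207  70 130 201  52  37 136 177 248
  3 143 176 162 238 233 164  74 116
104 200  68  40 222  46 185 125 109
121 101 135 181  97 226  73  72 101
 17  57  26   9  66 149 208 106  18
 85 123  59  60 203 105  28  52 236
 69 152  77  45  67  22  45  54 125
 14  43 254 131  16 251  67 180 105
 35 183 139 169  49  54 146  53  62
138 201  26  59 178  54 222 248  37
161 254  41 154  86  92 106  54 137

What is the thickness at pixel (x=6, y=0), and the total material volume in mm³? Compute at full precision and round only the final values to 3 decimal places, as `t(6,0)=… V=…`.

span = t_max - t_min = 3.71 - 0.57 = 3.140
L(6,0) = 136, L_eff = 136/255 = 0.533333
t(6,0) = 3.71 - 3.140·0.533333 = 2.035
Σt over all 11·9 pixels = 389207/1700 ≈ 228.9452941
V = pitch²·Σt = 0.67²·389207/1700 = 102.774

t(6,0)=2.035 V=102.774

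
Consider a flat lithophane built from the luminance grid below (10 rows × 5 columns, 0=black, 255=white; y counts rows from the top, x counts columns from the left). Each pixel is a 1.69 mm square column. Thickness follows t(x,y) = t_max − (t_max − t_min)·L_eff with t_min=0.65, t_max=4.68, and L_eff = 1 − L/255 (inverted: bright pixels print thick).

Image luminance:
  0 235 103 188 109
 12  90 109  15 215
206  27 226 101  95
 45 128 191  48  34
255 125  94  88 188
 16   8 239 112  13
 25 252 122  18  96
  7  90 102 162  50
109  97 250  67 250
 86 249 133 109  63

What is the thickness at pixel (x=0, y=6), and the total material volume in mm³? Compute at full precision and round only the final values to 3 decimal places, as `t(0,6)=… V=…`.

span = t_max - t_min = 4.68 - 0.65 = 4.030
L(0,6) = 25, L_eff = 1 - 25/255 = 0.901961 (inverted)
t(0,6) = 4.68 - 4.030·0.901961 = 1.045
Σt over all 10·5 pixels = 517751/4250 ≈ 121.8237647
V = pitch²·Σt = 1.69²·517751/4250 = 347.941

t(0,6)=1.045 V=347.941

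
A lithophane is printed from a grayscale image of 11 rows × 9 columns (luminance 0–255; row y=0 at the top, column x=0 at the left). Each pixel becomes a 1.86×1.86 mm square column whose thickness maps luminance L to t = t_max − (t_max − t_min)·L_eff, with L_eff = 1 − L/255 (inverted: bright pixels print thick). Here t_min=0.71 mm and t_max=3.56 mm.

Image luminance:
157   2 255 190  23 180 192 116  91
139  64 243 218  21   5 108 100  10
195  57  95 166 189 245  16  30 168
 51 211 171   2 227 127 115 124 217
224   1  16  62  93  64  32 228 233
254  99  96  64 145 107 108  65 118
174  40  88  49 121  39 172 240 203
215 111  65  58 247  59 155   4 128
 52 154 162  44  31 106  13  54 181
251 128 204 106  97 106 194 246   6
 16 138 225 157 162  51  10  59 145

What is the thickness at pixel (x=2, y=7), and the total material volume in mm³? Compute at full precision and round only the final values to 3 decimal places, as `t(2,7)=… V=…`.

t(2,7)=1.436 V=699.242

span = t_max - t_min = 3.56 - 0.71 = 2.850
L(2,7) = 65, L_eff = 1 - 65/255 = 0.745098 (inverted)
t(2,7) = 3.56 - 2.850·0.745098 = 1.436
Σt over all 11·9 pixels = 171799/850 ≈ 202.1164706
V = pitch²·Σt = 1.86²·171799/850 = 699.242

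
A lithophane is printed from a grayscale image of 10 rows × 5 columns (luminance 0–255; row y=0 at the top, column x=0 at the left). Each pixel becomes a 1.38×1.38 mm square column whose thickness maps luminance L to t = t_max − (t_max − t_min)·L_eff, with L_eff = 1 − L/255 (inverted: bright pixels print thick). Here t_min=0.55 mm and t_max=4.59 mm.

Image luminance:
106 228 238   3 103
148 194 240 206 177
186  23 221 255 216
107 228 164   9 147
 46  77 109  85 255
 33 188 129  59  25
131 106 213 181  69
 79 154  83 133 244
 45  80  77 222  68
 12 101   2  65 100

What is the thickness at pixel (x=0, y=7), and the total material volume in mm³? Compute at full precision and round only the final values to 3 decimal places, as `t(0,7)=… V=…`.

span = t_max - t_min = 4.59 - 0.55 = 4.040
L(0,7) = 79, L_eff = 1 - 79/255 = 0.690196 (inverted)
t(0,7) = 4.59 - 4.040·0.690196 = 1.802
Σt over all 10·5 pixels = 327473/2550 ≈ 128.4207843
V = pitch²·Σt = 1.38²·327473/2550 = 244.565

t(0,7)=1.802 V=244.565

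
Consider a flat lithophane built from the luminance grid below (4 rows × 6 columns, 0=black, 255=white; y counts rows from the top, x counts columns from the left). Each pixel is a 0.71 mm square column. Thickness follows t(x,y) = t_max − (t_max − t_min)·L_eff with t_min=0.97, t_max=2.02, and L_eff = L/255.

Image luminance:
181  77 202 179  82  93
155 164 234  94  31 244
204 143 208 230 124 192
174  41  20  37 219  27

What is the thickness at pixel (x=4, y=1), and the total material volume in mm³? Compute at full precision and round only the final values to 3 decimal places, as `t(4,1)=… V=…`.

span = t_max - t_min = 2.02 - 0.97 = 1.050
L(4,1) = 31, L_eff = 31/255 = 0.121569
t(4,1) = 2.02 - 1.050·0.121569 = 1.892
Σt over all 4·6 pixels = 58931/1700 ≈ 34.6652941
V = pitch²·Σt = 0.71²·58931/1700 = 17.475

t(4,1)=1.892 V=17.475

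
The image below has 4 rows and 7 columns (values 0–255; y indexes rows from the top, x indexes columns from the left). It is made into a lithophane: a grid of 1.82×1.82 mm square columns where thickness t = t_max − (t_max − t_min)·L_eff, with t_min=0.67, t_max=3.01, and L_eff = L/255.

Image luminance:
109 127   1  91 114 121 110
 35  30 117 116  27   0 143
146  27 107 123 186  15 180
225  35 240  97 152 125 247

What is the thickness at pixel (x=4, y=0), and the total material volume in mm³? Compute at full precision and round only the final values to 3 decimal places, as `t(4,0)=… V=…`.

span = t_max - t_min = 3.01 - 0.67 = 2.340
L(4,0) = 114, L_eff = 114/255 = 0.447059
t(4,0) = 3.01 - 2.340·0.447059 = 1.964
Σt over all 4·7 pixels = 119698/2125 ≈ 56.3284706
V = pitch²·Σt = 1.82²·119698/2125 = 186.582

t(4,0)=1.964 V=186.582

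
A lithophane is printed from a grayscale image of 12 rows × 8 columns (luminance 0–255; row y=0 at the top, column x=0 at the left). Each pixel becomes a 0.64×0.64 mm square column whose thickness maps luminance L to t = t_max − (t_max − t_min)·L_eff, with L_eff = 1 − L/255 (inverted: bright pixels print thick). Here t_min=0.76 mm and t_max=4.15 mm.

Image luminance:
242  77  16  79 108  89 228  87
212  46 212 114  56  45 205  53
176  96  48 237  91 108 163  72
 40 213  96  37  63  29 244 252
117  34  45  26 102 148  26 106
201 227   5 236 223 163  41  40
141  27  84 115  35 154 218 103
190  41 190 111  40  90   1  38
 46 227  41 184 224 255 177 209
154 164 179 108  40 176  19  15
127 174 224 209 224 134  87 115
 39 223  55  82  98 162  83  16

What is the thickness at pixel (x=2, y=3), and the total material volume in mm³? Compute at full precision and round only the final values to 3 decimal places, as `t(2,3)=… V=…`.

span = t_max - t_min = 4.15 - 0.76 = 3.390
L(2,3) = 96, L_eff = 1 - 96/255 = 0.623529 (inverted)
t(2,3) = 4.15 - 3.390·0.623529 = 2.036
Σt over all 12·8 pixels = 955423/4250 ≈ 224.8054118
V = pitch²·Σt = 0.64²·955423/4250 = 92.080

t(2,3)=2.036 V=92.080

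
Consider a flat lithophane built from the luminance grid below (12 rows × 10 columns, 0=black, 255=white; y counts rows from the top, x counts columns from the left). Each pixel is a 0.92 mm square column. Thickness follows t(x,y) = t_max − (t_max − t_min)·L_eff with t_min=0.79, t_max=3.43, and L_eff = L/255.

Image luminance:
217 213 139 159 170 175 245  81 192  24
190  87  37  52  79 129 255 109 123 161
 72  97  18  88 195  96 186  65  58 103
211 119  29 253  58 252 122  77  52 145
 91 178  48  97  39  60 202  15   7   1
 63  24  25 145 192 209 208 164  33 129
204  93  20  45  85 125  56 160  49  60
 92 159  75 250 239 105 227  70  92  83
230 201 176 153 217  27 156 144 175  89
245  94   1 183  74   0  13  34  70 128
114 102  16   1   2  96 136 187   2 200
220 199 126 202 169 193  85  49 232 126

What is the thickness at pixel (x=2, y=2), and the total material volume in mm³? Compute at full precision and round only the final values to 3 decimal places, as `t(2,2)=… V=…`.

span = t_max - t_min = 3.43 - 0.79 = 2.640
L(2,2) = 18, L_eff = 18/255 = 0.070588
t(2,2) = 3.43 - 2.640·0.070588 = 3.244
Σt over all 12·10 pixels = 561832/2125 ≈ 264.3915294
V = pitch²·Σt = 0.92²·561832/2125 = 223.781

t(2,2)=3.244 V=223.781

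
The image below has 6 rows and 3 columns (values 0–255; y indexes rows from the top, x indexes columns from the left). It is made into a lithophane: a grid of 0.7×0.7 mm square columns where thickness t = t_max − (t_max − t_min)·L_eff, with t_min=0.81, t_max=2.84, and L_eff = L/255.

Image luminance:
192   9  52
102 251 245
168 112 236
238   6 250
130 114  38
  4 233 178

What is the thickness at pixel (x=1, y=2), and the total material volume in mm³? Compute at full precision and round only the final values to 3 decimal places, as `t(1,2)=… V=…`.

t(1,2)=1.948 V=15.071

span = t_max - t_min = 2.84 - 0.81 = 2.030
L(1,2) = 112, L_eff = 112/255 = 0.439216
t(1,2) = 2.84 - 2.030·0.439216 = 1.948
Σt over all 6·3 pixels = 392143/12750 ≈ 30.7563137
V = pitch²·Σt = 0.7²·392143/12750 = 15.071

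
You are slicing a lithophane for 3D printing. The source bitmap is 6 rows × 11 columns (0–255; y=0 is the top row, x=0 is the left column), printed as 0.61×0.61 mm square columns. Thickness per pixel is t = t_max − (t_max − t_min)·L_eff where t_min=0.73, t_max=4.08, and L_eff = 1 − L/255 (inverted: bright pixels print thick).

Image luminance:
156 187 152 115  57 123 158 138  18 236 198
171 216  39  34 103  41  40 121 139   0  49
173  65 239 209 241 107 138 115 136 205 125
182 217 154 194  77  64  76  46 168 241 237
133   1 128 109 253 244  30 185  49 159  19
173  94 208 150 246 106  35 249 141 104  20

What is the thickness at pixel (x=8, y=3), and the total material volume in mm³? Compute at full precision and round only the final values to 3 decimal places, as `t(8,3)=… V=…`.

t(8,3)=2.937 V=60.633

span = t_max - t_min = 4.08 - 0.73 = 3.350
L(8,3) = 168, L_eff = 1 - 168/255 = 0.341176 (inverted)
t(8,3) = 4.08 - 3.350·0.341176 = 2.937
Σt over all 6·11 pixels = 27701/170 ≈ 162.9470588
V = pitch²·Σt = 0.61²·27701/170 = 60.633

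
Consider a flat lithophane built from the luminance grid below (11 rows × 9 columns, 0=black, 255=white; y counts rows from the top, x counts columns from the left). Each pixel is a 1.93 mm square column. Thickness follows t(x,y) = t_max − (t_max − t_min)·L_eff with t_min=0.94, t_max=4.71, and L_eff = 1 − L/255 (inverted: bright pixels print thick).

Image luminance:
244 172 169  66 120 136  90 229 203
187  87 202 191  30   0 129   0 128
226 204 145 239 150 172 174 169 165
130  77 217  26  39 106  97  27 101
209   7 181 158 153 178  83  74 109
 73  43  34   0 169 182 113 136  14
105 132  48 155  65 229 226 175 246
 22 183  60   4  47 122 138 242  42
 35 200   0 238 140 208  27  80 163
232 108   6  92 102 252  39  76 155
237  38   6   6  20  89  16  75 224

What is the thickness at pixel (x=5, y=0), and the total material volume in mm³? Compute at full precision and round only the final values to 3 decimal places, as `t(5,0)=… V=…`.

t(5,0)=2.951 V=1000.211

span = t_max - t_min = 4.71 - 0.94 = 3.770
L(5,0) = 136, L_eff = 1 - 136/255 = 0.466667 (inverted)
t(5,0) = 4.71 - 3.770·0.466667 = 2.951
Σt over all 11·9 pixels = 1141211/4250 ≈ 268.5202353
V = pitch²·Σt = 1.93²·1141211/4250 = 1000.211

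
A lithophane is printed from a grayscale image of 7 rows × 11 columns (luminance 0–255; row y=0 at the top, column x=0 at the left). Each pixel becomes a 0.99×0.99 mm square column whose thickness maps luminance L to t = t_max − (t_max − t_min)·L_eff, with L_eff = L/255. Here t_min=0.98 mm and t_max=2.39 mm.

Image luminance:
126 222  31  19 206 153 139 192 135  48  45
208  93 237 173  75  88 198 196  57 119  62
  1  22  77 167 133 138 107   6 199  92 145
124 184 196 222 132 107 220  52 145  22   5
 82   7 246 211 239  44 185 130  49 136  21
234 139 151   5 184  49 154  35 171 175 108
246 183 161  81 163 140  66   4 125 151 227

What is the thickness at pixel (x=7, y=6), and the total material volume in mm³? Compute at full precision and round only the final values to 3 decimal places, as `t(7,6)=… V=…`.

span = t_max - t_min = 2.39 - 0.98 = 1.410
L(7,6) = 4, L_eff = 4/255 = 0.015686
t(7,6) = 2.39 - 1.410·0.015686 = 2.368
Σt over all 7·11 pixels = 222423/1700 ≈ 130.8370588
V = pitch²·Σt = 0.99²·222423/1700 = 128.233

t(7,6)=2.368 V=128.233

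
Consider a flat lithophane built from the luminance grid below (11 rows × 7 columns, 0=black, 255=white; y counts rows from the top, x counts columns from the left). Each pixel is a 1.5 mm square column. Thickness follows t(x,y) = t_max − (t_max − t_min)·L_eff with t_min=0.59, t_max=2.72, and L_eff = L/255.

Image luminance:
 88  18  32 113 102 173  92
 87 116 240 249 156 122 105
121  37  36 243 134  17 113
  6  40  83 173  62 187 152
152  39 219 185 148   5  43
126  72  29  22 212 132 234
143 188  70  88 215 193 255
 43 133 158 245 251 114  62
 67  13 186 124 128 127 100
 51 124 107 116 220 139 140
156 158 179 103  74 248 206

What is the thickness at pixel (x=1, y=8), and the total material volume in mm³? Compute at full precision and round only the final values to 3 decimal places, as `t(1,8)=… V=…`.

t(1,8)=2.611 V=290.084

span = t_max - t_min = 2.72 - 0.59 = 2.130
L(1,8) = 13, L_eff = 13/255 = 0.050980
t(1,8) = 2.72 - 2.130·0.050980 = 2.611
Σt over all 11·7 pixels = 128.926
V = pitch²·Σt = 1.5²·128.926 = 290.084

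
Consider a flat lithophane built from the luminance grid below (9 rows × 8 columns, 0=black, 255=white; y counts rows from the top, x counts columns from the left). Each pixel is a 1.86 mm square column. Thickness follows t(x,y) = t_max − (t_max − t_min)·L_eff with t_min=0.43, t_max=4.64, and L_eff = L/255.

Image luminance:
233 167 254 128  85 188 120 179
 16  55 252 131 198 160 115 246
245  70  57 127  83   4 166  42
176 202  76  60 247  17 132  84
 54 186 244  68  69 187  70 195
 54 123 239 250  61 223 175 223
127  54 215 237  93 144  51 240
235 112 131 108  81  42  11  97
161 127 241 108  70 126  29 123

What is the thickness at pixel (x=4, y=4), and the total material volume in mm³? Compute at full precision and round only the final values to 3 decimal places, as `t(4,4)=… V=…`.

t(4,4)=3.501 V=601.802

span = t_max - t_min = 4.64 - 0.43 = 4.210
L(4,4) = 69, L_eff = 69/255 = 0.270588
t(4,4) = 4.64 - 4.210·0.270588 = 3.501
Σt over all 9·8 pixels = 1478587/8500 ≈ 173.9514118
V = pitch²·Σt = 1.86²·1478587/8500 = 601.802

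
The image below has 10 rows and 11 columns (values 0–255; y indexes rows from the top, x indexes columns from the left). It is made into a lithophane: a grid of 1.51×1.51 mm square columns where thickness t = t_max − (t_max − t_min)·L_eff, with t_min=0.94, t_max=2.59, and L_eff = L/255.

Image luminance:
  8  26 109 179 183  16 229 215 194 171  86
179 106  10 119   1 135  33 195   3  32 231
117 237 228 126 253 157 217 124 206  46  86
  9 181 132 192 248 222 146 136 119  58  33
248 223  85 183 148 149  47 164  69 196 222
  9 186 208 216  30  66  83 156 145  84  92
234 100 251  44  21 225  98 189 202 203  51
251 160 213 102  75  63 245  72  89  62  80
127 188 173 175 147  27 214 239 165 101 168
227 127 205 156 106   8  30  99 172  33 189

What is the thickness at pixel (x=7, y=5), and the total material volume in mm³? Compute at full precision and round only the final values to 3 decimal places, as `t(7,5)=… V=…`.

t(7,5)=1.581 V=430.539

span = t_max - t_min = 2.59 - 0.94 = 1.650
L(7,5) = 156, L_eff = 156/255 = 0.611765
t(7,5) = 2.59 - 1.650·0.611765 = 1.581
Σt over all 10·11 pixels = 160501/850 ≈ 188.8247059
V = pitch²·Σt = 1.51²·160501/850 = 430.539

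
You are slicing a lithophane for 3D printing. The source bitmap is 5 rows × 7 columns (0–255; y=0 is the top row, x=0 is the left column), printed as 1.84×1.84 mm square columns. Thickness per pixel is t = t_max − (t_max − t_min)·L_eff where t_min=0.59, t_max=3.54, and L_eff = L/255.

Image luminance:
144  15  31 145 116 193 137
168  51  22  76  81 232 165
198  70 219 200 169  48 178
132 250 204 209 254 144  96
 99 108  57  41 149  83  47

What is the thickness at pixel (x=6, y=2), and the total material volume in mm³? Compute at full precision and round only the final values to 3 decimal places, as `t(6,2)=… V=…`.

span = t_max - t_min = 3.54 - 0.59 = 2.950
L(6,2) = 178, L_eff = 178/255 = 0.698039
t(6,2) = 3.54 - 2.950·0.698039 = 1.481
Σt over all 5·7 pixels = 364561/5100 ≈ 71.4825490
V = pitch²·Σt = 1.84²·364561/5100 = 242.011

t(6,2)=1.481 V=242.011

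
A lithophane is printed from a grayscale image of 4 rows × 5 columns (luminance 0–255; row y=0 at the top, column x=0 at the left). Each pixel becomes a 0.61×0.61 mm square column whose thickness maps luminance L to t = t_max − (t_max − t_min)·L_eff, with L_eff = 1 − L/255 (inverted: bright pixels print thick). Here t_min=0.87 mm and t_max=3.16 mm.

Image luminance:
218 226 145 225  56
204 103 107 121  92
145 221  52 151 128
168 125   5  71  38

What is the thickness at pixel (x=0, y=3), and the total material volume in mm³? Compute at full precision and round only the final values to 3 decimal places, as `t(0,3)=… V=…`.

t(0,3)=2.379 V=15.166

span = t_max - t_min = 3.16 - 0.87 = 2.290
L(0,3) = 168, L_eff = 1 - 168/255 = 0.341176 (inverted)
t(0,3) = 3.16 - 2.290·0.341176 = 2.379
Σt over all 4·5 pixels = 40.758
V = pitch²·Σt = 0.61²·40.758 = 15.166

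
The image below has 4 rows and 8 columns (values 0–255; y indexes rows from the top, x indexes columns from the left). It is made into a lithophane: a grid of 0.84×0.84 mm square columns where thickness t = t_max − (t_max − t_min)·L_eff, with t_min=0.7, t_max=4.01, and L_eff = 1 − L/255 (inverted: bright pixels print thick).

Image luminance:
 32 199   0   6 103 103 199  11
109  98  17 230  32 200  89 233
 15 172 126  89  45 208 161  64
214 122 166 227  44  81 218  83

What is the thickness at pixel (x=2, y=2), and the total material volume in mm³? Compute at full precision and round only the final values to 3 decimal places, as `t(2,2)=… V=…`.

span = t_max - t_min = 4.01 - 0.7 = 3.310
L(2,2) = 126, L_eff = 1 - 126/255 = 0.505882 (inverted)
t(2,2) = 4.01 - 3.310·0.505882 = 2.336
Σt over all 4·8 pixels = 149548/2125 ≈ 70.3755294
V = pitch²·Σt = 0.84²·149548/2125 = 49.657

t(2,2)=2.336 V=49.657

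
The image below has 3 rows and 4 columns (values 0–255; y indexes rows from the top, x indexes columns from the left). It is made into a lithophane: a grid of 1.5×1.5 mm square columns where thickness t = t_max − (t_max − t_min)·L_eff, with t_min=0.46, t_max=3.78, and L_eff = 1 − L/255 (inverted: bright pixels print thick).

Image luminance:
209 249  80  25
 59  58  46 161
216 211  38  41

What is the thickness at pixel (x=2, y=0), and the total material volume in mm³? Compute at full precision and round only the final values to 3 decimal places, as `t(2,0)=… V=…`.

span = t_max - t_min = 3.78 - 0.46 = 3.320
L(2,0) = 80, L_eff = 1 - 80/255 = 0.686275 (inverted)
t(2,0) = 3.78 - 3.320·0.686275 = 1.502
Σt over all 3·4 pixels = 150809/6375 ≈ 23.6563137
V = pitch²·Σt = 1.5²·150809/6375 = 53.227

t(2,0)=1.502 V=53.227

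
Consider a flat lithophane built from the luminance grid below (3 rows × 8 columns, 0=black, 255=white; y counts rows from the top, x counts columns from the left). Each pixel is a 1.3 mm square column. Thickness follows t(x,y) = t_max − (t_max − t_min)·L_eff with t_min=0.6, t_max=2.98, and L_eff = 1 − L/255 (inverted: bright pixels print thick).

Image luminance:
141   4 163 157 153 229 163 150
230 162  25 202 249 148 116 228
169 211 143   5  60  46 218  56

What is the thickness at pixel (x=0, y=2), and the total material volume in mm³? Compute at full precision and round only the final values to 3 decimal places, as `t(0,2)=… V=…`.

span = t_max - t_min = 2.98 - 0.6 = 2.380
L(0,2) = 169, L_eff = 1 - 169/255 = 0.337255 (inverted)
t(0,2) = 2.98 - 2.380·0.337255 = 2.177
Σt over all 3·8 pixels = 17398/375 ≈ 46.3946667
V = pitch²·Σt = 1.3²·17398/375 = 78.407

t(0,2)=2.177 V=78.407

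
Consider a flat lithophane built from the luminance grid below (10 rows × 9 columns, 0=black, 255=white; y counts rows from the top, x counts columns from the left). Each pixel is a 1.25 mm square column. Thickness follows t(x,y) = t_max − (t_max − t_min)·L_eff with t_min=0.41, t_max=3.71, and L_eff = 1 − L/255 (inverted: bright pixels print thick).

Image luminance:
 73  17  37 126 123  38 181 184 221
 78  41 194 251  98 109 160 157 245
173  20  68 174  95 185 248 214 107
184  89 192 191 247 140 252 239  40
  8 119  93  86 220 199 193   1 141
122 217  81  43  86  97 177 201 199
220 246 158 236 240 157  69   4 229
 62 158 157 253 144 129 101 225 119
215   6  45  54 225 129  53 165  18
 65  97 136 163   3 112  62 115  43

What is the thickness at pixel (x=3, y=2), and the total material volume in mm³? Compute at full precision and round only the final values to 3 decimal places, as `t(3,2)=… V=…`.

t(3,2)=2.662 V=302.063

span = t_max - t_min = 3.71 - 0.41 = 3.300
L(3,2) = 174, L_eff = 1 - 174/255 = 0.317647 (inverted)
t(3,2) = 3.71 - 3.300·0.317647 = 2.662
Σt over all 10·9 pixels = 193.32
V = pitch²·Σt = 1.25²·193.32 = 302.063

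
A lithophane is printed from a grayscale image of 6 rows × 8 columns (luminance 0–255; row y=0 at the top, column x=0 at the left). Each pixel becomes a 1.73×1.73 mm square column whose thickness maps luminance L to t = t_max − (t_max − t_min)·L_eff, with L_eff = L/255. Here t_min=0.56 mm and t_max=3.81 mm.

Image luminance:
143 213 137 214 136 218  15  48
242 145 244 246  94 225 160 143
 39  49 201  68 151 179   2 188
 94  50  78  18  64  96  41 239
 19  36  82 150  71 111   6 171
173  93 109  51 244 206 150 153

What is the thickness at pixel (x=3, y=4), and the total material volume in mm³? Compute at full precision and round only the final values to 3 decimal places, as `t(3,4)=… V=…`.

t(3,4)=1.898 V=318.282

span = t_max - t_min = 3.81 - 0.56 = 3.250
L(3,4) = 150, L_eff = 150/255 = 0.588235
t(3,4) = 3.81 - 3.250·0.588235 = 1.898
Σt over all 6·8 pixels = 542363/5100 ≈ 106.3456863
V = pitch²·Σt = 1.73²·542363/5100 = 318.282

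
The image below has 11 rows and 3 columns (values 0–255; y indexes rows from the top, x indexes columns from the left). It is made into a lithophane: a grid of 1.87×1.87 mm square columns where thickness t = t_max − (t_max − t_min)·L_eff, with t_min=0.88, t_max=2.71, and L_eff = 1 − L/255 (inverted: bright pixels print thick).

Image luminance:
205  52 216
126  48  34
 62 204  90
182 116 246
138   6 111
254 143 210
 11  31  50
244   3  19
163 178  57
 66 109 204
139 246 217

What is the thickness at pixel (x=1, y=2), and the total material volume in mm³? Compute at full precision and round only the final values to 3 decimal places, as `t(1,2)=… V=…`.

t(1,2)=2.344 V=206.449

span = t_max - t_min = 2.71 - 0.88 = 1.830
L(1,2) = 204, L_eff = 1 - 204/255 = 0.200000 (inverted)
t(1,2) = 2.71 - 1.830·0.200000 = 2.344
Σt over all 11·3 pixels = 25091/425 ≈ 59.0376471
V = pitch²·Σt = 1.87²·25091/425 = 206.449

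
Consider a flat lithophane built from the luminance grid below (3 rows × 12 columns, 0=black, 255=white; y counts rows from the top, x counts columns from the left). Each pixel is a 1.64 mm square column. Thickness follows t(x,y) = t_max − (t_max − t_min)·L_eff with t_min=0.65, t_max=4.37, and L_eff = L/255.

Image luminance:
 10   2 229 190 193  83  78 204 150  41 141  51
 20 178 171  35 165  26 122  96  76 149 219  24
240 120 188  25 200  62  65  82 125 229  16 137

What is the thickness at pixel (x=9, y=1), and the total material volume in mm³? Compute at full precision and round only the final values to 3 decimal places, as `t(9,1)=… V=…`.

t(9,1)=2.196 V=260.610

span = t_max - t_min = 4.37 - 0.65 = 3.720
L(9,1) = 149, L_eff = 149/255 = 0.584314
t(9,1) = 4.37 - 3.720·0.584314 = 2.196
Σt over all 3·12 pixels = 205903/2125 ≈ 96.8955294
V = pitch²·Σt = 1.64²·205903/2125 = 260.610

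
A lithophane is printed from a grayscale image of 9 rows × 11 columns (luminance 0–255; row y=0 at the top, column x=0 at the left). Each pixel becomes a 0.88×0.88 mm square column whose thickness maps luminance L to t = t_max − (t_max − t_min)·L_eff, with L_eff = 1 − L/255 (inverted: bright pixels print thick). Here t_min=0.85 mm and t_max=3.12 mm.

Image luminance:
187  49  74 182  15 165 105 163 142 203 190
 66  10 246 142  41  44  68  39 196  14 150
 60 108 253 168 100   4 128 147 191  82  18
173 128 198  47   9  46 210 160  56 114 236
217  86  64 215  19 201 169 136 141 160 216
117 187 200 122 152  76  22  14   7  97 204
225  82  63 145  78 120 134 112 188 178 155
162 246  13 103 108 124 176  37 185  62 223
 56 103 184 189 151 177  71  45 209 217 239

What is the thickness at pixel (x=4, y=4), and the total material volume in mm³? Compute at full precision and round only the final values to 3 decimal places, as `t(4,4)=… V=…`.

span = t_max - t_min = 3.12 - 0.85 = 2.270
L(4,4) = 19, L_eff = 1 - 19/255 = 0.925490 (inverted)
t(4,4) = 3.12 - 2.270·0.925490 = 1.019
Σt over all 9·11 pixels = 1246342/6375 ≈ 195.5046275
V = pitch²·Σt = 0.88²·1246342/6375 = 151.399

t(4,4)=1.019 V=151.399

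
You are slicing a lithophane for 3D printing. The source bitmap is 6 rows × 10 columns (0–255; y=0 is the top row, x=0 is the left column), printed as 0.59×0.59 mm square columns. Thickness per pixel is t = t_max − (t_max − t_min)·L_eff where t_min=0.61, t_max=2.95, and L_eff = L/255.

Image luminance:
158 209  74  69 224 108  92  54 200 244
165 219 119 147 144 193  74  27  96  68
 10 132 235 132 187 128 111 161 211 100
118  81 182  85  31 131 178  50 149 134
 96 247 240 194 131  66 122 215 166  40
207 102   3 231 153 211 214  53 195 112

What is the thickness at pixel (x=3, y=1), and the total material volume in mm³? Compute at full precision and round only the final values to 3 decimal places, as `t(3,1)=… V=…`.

span = t_max - t_min = 2.95 - 0.61 = 2.340
L(3,1) = 147, L_eff = 147/255 = 0.576471
t(3,1) = 2.95 - 2.340·0.576471 = 1.601
Σt over all 6·10 pixels = 101.496
V = pitch²·Σt = 0.59²·101.496 = 35.331

t(3,1)=1.601 V=35.331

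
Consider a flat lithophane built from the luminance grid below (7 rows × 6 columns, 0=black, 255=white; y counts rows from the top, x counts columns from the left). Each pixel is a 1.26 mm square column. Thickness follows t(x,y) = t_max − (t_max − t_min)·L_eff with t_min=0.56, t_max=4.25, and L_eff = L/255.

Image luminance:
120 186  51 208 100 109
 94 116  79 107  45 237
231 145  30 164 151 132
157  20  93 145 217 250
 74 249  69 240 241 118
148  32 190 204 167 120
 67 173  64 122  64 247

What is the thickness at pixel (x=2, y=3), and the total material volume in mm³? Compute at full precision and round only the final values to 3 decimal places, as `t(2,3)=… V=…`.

t(2,3)=2.904 V=150.692

span = t_max - t_min = 4.25 - 0.56 = 3.690
L(2,3) = 93, L_eff = 93/255 = 0.364706
t(2,3) = 4.25 - 3.690·0.364706 = 2.904
Σt over all 7·6 pixels = 403401/4250 ≈ 94.9178824
V = pitch²·Σt = 1.26²·403401/4250 = 150.692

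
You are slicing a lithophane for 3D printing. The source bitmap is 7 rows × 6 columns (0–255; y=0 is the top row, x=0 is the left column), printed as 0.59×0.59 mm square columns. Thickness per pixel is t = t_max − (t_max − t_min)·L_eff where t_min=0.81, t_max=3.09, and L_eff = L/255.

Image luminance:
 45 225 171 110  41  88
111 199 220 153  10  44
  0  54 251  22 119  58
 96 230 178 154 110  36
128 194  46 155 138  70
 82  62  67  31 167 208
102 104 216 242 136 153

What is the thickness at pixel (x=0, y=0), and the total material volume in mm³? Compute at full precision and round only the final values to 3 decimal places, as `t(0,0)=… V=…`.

span = t_max - t_min = 3.09 - 0.81 = 2.280
L(0,0) = 45, L_eff = 45/255 = 0.176471
t(0,0) = 3.09 - 2.280·0.176471 = 2.688
Σt over all 7·6 pixels = 360577/4250 ≈ 84.8416471
V = pitch²·Σt = 0.59²·360577/4250 = 29.533

t(0,0)=2.688 V=29.533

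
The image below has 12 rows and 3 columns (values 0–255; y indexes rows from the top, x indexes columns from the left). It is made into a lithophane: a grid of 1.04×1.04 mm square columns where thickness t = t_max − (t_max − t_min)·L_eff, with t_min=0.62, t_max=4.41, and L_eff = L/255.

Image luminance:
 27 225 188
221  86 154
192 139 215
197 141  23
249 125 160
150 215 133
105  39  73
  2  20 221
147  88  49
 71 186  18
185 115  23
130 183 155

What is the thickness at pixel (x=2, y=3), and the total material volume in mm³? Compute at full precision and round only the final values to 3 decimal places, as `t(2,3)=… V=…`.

t(2,3)=4.068 V=96.964

span = t_max - t_min = 4.41 - 0.62 = 3.790
L(2,3) = 23, L_eff = 23/255 = 0.090196
t(2,3) = 4.41 - 3.790·0.090196 = 4.068
Σt over all 12·3 pixels = 76201/850 ≈ 89.6482353
V = pitch²·Σt = 1.04²·76201/850 = 96.964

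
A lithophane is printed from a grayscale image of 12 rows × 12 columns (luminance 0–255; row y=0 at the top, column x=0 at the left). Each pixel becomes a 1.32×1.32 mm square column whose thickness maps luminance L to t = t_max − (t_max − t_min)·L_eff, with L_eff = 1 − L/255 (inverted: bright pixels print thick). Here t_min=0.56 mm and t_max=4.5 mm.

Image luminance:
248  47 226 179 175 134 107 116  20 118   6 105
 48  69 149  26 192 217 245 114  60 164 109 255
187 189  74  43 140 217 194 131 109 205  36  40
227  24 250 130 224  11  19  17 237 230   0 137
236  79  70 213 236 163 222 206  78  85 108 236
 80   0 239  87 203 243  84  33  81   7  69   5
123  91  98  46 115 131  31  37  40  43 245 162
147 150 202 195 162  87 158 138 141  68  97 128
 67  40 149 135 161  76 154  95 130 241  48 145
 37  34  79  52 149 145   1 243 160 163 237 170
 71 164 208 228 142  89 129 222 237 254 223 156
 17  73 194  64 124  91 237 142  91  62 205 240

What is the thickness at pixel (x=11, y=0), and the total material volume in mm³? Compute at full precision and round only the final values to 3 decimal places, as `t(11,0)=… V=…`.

span = t_max - t_min = 4.5 - 0.56 = 3.940
L(11,0) = 105, L_eff = 1 - 105/255 = 0.588235 (inverted)
t(11,0) = 4.5 - 3.940·0.588235 = 2.182
Σt over all 12·12 pixels = 784424/2125 ≈ 369.1407059
V = pitch²·Σt = 1.32²·784424/2125 = 643.191

t(11,0)=2.182 V=643.191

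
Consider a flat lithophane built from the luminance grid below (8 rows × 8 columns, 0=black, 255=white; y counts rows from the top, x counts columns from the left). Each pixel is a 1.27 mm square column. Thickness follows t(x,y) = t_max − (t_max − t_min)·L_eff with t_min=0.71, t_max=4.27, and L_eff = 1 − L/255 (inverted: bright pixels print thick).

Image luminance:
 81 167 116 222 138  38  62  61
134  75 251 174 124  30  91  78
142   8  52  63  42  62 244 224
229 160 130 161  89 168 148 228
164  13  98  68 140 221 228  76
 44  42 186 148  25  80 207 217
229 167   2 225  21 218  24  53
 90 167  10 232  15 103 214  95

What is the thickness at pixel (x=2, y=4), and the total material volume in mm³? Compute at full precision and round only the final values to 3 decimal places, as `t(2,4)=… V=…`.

span = t_max - t_min = 4.27 - 0.71 = 3.560
L(2,4) = 98, L_eff = 1 - 98/255 = 0.615686 (inverted)
t(2,4) = 4.27 - 3.560·0.615686 = 2.078
Σt over all 8·8 pixels = 985126/6375 ≈ 154.5295686
V = pitch²·Σt = 1.27²·985126/6375 = 249.241

t(2,4)=2.078 V=249.241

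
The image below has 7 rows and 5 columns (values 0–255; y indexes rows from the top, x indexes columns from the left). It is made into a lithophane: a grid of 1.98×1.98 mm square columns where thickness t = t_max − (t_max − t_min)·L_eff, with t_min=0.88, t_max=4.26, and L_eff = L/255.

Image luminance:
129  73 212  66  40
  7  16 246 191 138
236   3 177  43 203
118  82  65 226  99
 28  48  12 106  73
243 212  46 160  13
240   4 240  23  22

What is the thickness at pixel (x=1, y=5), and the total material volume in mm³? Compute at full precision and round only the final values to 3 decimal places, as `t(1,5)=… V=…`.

t(1,5)=1.450 V=384.988

span = t_max - t_min = 4.26 - 0.88 = 3.380
L(1,5) = 212, L_eff = 212/255 = 0.831373
t(1,5) = 4.26 - 3.380·0.831373 = 1.450
Σt over all 7·5 pixels = 83471/850 ≈ 98.2011765
V = pitch²·Σt = 1.98²·83471/850 = 384.988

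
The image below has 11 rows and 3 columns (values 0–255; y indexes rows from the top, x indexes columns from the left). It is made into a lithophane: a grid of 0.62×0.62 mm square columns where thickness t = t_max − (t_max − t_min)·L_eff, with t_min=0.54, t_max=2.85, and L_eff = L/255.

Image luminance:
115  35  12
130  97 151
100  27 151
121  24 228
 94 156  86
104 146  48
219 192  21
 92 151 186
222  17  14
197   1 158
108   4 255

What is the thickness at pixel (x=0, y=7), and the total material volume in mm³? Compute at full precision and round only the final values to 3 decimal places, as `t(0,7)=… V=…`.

span = t_max - t_min = 2.85 - 0.54 = 2.310
L(0,7) = 92, L_eff = 92/255 = 0.360784
t(0,7) = 2.85 - 2.310·0.360784 = 2.017
Σt over all 11·3 pixels = 517451/8500 ≈ 60.8765882
V = pitch²·Σt = 0.62²·517451/8500 = 23.401

t(0,7)=2.017 V=23.401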